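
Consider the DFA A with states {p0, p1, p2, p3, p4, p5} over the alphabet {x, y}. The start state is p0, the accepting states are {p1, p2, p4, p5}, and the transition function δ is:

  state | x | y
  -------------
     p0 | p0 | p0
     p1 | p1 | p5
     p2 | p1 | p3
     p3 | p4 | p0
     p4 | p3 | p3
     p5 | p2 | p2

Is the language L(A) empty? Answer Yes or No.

The states reachable from the start state are {p0}.
None of the accepting states {p1, p2, p4, p5} is reachable, so no string is accepted and L(A) = ∅.

Yes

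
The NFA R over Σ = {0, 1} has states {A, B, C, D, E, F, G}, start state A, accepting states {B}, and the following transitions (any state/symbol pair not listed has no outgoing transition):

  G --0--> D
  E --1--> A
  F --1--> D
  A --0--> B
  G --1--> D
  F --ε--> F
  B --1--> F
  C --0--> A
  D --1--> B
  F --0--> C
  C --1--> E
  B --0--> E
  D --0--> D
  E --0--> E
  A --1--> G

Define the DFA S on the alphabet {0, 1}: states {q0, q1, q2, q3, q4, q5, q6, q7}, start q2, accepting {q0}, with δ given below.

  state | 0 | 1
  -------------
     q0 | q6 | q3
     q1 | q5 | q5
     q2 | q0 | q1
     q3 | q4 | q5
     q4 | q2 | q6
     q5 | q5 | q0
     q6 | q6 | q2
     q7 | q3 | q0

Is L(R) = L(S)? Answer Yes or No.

Yes

Exploring the product automaton R × S from the start pair (A, q2), following both machines on each input symbol, reaches 7 state pairs: (A, q2), (B, q0), (G, q1), (E, q6), (F, q3), (D, q5), (C, q4).
R accepts in {B} and S accepts in {q0}. In every reachable pair the two components are either both accepting — (B, q0) — or both non-accepting, so no string is accepted by exactly one of the machines: L(R) \ L(S) and L(S) \ L(R) are both empty.
Hence every string is accepted by R iff it is accepted by S, and the two languages coincide.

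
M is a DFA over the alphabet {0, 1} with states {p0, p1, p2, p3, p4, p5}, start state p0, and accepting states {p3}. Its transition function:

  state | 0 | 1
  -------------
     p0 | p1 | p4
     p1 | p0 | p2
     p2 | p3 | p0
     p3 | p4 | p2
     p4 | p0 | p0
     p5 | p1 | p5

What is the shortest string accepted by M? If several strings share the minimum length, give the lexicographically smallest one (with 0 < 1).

A breadth-first search from p0 reaches an accepting state first via the path p0 → p1 → p2 → p3 on input 010.
No string of length < 3 is accepted (BFS exhausts all shorter strings without reaching an accepting state), and 010 is the lexicographically least accepting string of length 3.

010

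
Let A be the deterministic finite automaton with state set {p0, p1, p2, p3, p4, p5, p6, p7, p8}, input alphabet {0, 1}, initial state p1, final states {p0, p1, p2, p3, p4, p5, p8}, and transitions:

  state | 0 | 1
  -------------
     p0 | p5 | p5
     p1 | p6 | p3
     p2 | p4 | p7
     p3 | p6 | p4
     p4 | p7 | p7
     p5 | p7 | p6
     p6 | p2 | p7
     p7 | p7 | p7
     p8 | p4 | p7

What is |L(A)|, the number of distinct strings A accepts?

7

The useful subgraph on states {p1, p2, p3, p4, p6} is acyclic, so L(A) is finite; the longest accepting path visits 5 useful states, giving maximum string length 4.
Counting accepting paths from p1 by length: 1 of length 0, 1 of length 1, 2 of length 2, 2 of length 3, 1 of length 4. Total 7.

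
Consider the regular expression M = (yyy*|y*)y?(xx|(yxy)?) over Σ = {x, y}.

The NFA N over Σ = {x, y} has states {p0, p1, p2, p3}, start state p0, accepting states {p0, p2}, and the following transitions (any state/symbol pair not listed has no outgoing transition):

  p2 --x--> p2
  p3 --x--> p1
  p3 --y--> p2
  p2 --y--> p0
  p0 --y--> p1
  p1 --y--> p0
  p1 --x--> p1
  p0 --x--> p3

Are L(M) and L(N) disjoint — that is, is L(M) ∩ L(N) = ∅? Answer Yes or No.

The empty string ε is accepted by both M and N.
Hence L(M) ∩ L(N) ≠ ∅.

No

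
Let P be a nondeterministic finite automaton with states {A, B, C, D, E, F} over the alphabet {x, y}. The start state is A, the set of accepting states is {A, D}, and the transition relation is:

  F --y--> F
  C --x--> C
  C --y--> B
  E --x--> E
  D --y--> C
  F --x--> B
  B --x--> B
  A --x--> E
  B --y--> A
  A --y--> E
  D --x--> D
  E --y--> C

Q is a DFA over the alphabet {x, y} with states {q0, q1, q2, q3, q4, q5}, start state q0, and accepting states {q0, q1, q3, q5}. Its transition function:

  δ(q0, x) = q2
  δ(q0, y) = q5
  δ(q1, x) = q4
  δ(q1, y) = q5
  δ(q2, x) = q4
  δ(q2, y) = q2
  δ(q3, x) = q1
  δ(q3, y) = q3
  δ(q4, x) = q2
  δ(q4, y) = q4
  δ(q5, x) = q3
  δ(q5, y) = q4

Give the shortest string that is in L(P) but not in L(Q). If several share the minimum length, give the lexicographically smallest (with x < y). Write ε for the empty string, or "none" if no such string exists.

xyyy

The string xyyy is accepted by P but not by Q.
No shorter string lies in the difference, and xyyy is the lexicographically first length-4 string in L(P) \ L(Q).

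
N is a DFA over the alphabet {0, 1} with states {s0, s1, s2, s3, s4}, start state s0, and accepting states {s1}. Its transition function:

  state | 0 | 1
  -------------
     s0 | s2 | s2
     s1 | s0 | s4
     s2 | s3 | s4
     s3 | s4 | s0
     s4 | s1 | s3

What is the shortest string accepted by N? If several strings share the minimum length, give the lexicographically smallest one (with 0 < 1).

A breadth-first search from s0 reaches an accepting state first via the path s0 → s2 → s4 → s1 on input 010.
No string of length < 3 is accepted (BFS exhausts all shorter strings without reaching an accepting state), and 010 is the lexicographically least accepting string of length 3.

010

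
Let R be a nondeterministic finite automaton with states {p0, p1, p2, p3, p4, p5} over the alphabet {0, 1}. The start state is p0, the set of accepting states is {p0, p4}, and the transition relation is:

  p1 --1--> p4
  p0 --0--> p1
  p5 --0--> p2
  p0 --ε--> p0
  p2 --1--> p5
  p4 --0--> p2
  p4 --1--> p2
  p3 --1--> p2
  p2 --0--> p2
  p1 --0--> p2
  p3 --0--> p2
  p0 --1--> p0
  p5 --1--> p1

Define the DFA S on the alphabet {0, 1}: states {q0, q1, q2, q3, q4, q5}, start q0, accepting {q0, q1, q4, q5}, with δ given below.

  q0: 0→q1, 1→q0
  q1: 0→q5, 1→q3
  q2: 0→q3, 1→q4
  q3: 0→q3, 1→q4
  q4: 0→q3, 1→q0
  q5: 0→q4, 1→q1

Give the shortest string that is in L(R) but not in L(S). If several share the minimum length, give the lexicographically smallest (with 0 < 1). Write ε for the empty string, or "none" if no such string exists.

The string 01 is accepted by R but not by S.
No shorter string lies in the difference, and 01 is the lexicographically first length-2 string in L(R) \ L(S).

01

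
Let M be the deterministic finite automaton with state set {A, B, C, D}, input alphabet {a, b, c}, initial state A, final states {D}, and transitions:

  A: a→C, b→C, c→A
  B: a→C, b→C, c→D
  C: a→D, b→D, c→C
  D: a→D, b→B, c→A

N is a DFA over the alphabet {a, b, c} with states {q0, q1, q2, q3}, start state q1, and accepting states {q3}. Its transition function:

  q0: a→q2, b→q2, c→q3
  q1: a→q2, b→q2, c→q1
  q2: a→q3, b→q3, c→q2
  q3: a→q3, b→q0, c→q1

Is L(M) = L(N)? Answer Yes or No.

Exploring the product automaton M × N from the start pair (A, q1), following both machines on each input symbol, reaches 4 state pairs: (A, q1), (C, q2), (D, q3), (B, q0).
M accepts in {D} and N accepts in {q3}. In every reachable pair the two components are either both accepting — (D, q3) — or both non-accepting, so no string is accepted by exactly one of the machines: L(M) \ L(N) and L(N) \ L(M) are both empty.
Hence every string is accepted by M iff it is accepted by N, and the two languages coincide.

Yes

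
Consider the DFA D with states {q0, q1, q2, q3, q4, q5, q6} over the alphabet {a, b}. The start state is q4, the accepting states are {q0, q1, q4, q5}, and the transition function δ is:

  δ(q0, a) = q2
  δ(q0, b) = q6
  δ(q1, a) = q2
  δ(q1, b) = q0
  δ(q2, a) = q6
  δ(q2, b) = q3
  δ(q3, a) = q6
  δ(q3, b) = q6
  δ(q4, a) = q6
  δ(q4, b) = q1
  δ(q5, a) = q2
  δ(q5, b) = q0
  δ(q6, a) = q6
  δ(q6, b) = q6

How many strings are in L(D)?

3

The useful subgraph on states {q0, q1, q4} is acyclic, so L(D) is finite; the longest accepting path visits 3 useful states, giving maximum string length 2.
Counting accepting paths from q4 by length: 1 of length 0, 1 of length 1, 1 of length 2. Total 3.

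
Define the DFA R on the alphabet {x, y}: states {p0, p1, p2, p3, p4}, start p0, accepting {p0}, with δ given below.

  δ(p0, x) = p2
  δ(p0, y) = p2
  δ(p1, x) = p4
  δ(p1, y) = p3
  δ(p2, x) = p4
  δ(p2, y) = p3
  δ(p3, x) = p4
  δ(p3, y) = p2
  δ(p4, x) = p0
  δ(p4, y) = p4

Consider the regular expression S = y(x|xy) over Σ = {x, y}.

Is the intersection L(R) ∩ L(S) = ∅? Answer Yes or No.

Yes

Converting the expression S to a DFA (subset construction, then merging equivalent states) gives the minimal DFA with states {s0, s1, s2, s3, s4}, start state s0, accepting states {s3, s4} and transitions s0: x→s1, y→s2; s1: x→s1, y→s1; s2: x→s3, y→s1; s3: x→s1, y→s4; s4: x→s1, y→s1.
Exploring the product automaton R × S from the start pair (p0, s0), following both machines on each input symbol, reaches 8 state pairs: (p0, s0), (p2, s1), (p2, s2), (p4, s1), (p3, s1), (p4, s3), (p0, s1), (p4, s4).
R accepts in {p0} and S accepts in {s3, s4}; no reachable pair has both components accepting, so no string drives both machines to acceptance simultaneously and L(R) ∩ L(S) = ∅.
So no string is accepted by both, and the intersection is empty.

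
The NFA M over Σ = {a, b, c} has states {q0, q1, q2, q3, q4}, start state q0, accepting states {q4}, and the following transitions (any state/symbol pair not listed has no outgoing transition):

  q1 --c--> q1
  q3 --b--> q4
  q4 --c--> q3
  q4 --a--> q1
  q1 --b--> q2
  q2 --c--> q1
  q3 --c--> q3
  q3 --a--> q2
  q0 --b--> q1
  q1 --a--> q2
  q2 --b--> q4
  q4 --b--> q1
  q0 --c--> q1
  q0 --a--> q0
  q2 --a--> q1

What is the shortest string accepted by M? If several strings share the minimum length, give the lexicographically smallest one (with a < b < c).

bab

A breadth-first search from q0 reaches an accepting state first via the path q0 → q1 → q2 → q4 on input bab.
No string of length < 3 is accepted (BFS exhausts all shorter strings without reaching an accepting state), and bab is the lexicographically least accepting string of length 3.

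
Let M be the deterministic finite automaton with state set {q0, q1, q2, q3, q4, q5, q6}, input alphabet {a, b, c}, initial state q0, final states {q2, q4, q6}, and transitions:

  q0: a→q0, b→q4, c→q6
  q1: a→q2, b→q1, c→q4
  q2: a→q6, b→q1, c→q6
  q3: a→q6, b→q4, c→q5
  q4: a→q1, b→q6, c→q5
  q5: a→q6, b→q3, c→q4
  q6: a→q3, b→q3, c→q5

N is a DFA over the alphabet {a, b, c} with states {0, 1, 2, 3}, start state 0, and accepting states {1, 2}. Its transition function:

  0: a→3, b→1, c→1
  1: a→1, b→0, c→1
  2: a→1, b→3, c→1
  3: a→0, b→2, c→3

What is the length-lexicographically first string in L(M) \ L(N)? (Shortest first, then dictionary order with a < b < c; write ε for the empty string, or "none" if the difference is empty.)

The string ac is accepted by M but not by N.
No shorter string lies in the difference, and ac is the lexicographically first length-2 string in L(M) \ L(N).

ac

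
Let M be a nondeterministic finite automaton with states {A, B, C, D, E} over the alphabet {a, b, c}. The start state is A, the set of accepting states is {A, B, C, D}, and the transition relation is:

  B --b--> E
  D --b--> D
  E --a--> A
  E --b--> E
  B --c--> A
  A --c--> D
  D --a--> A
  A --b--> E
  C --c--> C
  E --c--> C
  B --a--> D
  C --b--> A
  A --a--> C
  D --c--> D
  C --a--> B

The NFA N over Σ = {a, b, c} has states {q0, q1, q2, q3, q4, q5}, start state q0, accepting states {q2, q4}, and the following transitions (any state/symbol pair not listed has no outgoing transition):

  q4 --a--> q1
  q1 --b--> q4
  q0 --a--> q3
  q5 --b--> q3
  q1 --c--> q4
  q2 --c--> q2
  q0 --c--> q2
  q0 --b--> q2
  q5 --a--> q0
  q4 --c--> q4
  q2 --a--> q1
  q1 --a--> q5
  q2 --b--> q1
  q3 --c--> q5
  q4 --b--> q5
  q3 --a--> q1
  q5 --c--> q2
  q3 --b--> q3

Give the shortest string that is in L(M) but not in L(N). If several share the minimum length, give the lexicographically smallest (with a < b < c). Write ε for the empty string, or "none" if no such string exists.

The empty string ε is accepted by M but not by N.
Since ε is the unique shortest string, it is the required witness.

ε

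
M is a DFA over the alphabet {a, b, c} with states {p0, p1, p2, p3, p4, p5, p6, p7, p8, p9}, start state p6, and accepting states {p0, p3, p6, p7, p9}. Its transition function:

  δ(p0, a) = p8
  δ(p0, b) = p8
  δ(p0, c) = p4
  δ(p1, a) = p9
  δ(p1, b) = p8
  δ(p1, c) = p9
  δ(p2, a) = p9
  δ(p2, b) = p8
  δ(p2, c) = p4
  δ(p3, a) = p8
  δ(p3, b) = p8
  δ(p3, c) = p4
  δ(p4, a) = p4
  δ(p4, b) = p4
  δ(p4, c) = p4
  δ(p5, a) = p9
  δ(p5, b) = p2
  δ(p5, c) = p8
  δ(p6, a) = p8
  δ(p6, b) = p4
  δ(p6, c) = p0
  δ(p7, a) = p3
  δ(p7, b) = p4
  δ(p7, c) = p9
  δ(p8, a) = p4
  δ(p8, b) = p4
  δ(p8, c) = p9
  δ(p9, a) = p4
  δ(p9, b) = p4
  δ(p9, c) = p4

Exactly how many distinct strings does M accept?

5

The useful subgraph on states {p0, p6, p8, p9} is acyclic, so L(M) is finite; the longest accepting path visits 4 useful states, giving maximum string length 3.
Counting accepting paths from p6 by length: 1 of length 0, 1 of length 1, 1 of length 2, 2 of length 3. Total 5.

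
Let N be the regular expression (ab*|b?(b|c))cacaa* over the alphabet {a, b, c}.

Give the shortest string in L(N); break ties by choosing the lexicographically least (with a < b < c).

By inspection of the expression, no string of length less than 5 matches, and acaca is the lexicographically first match of length 5.

acaca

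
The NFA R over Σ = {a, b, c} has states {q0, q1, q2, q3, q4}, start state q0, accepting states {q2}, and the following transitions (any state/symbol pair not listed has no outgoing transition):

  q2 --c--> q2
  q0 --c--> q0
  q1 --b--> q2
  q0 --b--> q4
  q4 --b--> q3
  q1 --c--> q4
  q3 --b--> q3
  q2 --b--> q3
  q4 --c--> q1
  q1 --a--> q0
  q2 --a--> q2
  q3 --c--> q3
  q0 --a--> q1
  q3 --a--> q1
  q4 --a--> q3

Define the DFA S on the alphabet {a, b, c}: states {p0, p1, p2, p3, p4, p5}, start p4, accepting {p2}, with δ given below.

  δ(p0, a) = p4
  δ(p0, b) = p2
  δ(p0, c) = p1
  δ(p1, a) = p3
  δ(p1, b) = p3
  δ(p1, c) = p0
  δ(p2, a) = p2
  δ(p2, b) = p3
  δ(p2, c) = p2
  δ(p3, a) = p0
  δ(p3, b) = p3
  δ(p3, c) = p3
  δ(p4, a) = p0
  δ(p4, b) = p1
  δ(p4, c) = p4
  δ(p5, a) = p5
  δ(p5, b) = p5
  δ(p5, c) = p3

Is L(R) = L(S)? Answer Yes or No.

Exploring the product automaton R × S from the start pair (q0, p4), following both machines on each input symbol, reaches 5 state pairs: (q0, p4), (q1, p0), (q4, p1), (q2, p2), (q3, p3).
R accepts in {q2} and S accepts in {p2}. In every reachable pair the two components are either both accepting — (q2, p2) — or both non-accepting, so no string is accepted by exactly one of the machines: L(R) \ L(S) and L(S) \ L(R) are both empty.
Hence every string is accepted by R iff it is accepted by S, and the two languages coincide.

Yes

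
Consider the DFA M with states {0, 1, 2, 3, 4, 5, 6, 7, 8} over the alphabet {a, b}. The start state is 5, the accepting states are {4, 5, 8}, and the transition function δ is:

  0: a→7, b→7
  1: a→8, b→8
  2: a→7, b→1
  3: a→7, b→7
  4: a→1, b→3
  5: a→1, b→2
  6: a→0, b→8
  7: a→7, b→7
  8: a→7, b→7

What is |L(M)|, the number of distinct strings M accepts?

5

The useful subgraph on states {1, 2, 5, 8} is acyclic, so L(M) is finite; the longest accepting path visits 4 useful states, giving maximum string length 3.
Counting accepting paths from 5 by length: 1 of length 0, 2 of length 2, 2 of length 3. Total 5.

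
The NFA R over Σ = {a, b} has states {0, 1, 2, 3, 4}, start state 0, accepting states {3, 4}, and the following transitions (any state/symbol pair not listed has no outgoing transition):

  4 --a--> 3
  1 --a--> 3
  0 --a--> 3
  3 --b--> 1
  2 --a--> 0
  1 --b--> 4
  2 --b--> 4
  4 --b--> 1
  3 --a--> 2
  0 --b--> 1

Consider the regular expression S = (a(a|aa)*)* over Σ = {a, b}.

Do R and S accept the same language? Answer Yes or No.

No

The string ba is accepted by R but rejected by S.
So L(R) ≠ L(S).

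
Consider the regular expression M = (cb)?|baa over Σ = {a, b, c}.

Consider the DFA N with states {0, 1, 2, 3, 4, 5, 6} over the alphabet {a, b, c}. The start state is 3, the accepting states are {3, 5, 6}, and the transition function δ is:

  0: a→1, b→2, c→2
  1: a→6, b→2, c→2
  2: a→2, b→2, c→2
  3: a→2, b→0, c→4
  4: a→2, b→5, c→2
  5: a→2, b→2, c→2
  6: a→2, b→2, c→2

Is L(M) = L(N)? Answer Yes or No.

Converting the expression M to a DFA (subset construction, then merging equivalent states) gives the minimal DFA with states {m0, m1, m2, m3, m4, m5}, start state m0, accepting states {m0, m5} and transitions m0: a→m1, b→m2, c→m3; m1: a→m1, b→m1, c→m1; m2: a→m4, b→m1, c→m1; m3: a→m1, b→m5, c→m1; m4: a→m5, b→m1, c→m1; m5: a→m1, b→m1, c→m1.
Exploring the product automaton M × N from the start pair (m0, 3), following both machines on each input symbol, reaches 7 state pairs: (m0, 3), (m1, 2), (m2, 0), (m3, 4), (m4, 1), (m5, 5), (m5, 6).
M accepts in {m0, m5} and N accepts in {3, 5, 6}. In every reachable pair the two components are either both accepting — (m0, 3), (m5, 5), (m5, 6) — or both non-accepting, so no string is accepted by exactly one of the machines: L(M) \ L(N) and L(N) \ L(M) are both empty.
Hence every string is accepted by M iff it is accepted by N, and the two languages coincide.

Yes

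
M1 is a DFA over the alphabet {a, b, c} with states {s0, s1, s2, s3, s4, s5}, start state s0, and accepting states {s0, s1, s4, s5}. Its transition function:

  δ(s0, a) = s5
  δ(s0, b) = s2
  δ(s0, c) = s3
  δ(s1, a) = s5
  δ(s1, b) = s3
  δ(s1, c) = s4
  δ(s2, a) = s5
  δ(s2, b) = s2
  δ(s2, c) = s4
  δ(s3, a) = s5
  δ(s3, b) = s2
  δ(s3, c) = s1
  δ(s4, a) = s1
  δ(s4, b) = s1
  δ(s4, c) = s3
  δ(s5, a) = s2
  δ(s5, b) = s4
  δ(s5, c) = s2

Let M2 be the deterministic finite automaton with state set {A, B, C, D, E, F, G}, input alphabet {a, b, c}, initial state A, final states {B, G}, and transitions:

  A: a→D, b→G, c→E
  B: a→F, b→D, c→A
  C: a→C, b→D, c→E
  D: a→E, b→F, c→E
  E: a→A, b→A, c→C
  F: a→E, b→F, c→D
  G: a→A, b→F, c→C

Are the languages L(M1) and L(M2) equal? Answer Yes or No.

The empty string ε is accepted by M1 but rejected by M2.
So L(M1) ≠ L(M2).

No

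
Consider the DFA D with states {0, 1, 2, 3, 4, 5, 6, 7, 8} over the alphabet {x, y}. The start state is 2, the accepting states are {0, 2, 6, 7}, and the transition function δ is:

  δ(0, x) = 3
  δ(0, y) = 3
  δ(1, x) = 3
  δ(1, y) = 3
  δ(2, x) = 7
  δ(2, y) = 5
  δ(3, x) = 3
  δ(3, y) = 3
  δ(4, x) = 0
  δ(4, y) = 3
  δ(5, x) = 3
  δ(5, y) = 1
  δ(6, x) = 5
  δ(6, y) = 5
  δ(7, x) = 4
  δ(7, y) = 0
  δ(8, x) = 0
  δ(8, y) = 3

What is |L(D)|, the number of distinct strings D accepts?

The useful subgraph on states {0, 2, 4, 7} is acyclic, so L(D) is finite; the longest accepting path visits 4 useful states, giving maximum string length 3.
Counting accepting paths from 2 by length: 1 of length 0, 1 of length 1, 1 of length 2, 1 of length 3. Total 4.

4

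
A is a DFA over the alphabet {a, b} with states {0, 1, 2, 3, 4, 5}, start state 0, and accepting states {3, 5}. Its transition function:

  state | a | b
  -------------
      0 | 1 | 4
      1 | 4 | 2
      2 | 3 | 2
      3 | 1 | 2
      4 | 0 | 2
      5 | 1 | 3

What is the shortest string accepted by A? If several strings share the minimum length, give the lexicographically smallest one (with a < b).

aba

A breadth-first search from 0 reaches an accepting state first via the path 0 → 1 → 2 → 3 on input aba.
No string of length < 3 is accepted (BFS exhausts all shorter strings without reaching an accepting state), and aba is the lexicographically least accepting string of length 3.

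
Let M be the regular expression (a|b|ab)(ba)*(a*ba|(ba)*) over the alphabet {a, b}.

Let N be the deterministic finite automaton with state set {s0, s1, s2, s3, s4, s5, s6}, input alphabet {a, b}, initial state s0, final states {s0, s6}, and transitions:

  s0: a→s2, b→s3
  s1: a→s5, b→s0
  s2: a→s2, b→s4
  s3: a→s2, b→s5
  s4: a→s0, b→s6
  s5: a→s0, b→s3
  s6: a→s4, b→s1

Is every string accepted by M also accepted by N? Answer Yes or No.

No

The string a is in L(M) but not in L(N).
So L(M) ⊄ L(N).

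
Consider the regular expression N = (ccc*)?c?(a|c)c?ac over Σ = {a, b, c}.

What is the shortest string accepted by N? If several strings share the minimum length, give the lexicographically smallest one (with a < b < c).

By inspection of the expression, no string of length less than 3 matches, and aac is the lexicographically first match of length 3.

aac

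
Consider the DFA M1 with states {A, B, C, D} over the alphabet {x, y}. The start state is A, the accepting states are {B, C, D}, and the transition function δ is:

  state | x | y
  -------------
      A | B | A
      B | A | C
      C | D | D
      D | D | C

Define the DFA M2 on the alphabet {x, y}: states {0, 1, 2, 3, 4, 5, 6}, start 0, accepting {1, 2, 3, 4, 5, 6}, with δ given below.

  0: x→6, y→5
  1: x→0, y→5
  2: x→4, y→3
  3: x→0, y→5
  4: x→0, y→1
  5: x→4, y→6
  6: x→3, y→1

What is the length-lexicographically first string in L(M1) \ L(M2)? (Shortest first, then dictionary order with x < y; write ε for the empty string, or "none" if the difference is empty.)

xxx

The string xxx is accepted by M1 but not by M2.
No shorter string lies in the difference, and xxx is the lexicographically first length-3 string in L(M1) \ L(M2).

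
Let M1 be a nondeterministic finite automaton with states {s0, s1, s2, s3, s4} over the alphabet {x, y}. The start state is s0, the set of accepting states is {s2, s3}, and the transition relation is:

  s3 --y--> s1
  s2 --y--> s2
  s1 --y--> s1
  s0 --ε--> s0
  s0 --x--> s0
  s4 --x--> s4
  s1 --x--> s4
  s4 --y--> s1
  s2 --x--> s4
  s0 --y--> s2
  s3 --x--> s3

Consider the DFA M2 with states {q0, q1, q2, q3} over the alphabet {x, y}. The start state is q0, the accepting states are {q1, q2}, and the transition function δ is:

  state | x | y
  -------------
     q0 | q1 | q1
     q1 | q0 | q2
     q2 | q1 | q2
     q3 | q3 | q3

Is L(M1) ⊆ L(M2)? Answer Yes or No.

Yes

Exploring the product automaton M1 × M2 from the start pair (s0, q0), following both machines on each input symbol, reaches 8 state pairs: (s0, q0), (s0, q1), (s2, q1), (s2, q2), (s4, q0), (s4, q1), (s1, q1), (s1, q2).
M1 accepts in {s2, s3} and M2 accepts in {q1, q2}. The reachable pairs whose M1-component is accepting are (s2, q1), (s2, q2); in each of them the M2-component is accepting too, so the product for L(M1) \ L(M2) (M1-component accepting, M2-component rejecting) has no reachable accepting pair and the difference is empty.
Hence every string in L(M1) is also in L(M2).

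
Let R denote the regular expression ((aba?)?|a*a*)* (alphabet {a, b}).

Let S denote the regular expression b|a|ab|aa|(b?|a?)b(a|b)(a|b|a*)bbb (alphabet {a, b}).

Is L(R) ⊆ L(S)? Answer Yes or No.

No

The empty string ε is in L(R) but not in L(S).
So L(R) ⊄ L(S).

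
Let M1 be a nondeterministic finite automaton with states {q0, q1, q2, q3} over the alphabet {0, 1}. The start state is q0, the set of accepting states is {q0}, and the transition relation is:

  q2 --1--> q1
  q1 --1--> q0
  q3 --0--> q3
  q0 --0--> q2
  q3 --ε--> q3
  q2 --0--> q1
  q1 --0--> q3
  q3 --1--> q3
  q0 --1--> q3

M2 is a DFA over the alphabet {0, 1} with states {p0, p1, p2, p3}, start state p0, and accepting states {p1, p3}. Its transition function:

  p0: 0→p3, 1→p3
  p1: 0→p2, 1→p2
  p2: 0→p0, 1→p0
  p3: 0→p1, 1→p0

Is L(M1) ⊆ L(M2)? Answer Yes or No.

The empty string ε is in L(M1) but not in L(M2).
So L(M1) ⊄ L(M2).

No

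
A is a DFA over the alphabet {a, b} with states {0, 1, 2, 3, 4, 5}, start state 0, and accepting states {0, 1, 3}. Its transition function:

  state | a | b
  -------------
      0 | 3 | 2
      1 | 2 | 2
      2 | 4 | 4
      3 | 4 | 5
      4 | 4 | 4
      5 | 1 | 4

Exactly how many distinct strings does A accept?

The useful subgraph on states {0, 1, 3, 5} is acyclic, so L(A) is finite; the longest accepting path visits 4 useful states, giving maximum string length 3.
Counting accepting paths from 0 by length: 1 of length 0, 1 of length 1, 1 of length 3. Total 3.

3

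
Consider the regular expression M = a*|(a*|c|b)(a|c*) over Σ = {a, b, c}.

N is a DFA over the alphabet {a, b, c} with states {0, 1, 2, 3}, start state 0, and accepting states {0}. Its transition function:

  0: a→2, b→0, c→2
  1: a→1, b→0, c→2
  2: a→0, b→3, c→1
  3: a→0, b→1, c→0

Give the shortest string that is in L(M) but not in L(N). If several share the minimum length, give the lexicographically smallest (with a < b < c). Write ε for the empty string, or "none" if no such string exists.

a

The string a is accepted by M but not by N.
No shorter string lies in the difference, and a is the lexicographically first length-1 string in L(M) \ L(N).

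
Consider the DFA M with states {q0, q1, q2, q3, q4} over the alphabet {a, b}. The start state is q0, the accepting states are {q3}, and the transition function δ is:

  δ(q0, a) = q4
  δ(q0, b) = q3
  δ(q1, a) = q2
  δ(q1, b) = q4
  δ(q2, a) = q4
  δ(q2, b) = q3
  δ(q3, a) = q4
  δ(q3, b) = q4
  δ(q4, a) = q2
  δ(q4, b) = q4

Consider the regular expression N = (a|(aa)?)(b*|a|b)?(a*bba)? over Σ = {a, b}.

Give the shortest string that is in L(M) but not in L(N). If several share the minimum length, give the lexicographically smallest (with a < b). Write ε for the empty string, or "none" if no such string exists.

The string abab is accepted by M but not by N.
No shorter string lies in the difference, and abab is the lexicographically first length-4 string in L(M) \ L(N).

abab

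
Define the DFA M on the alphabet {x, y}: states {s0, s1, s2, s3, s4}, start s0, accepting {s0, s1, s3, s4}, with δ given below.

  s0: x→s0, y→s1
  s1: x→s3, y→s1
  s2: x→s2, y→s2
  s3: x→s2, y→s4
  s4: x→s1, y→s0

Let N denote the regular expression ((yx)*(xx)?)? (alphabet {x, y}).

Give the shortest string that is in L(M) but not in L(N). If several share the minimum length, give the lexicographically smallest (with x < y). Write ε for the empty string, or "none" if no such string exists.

x

The string x is accepted by M but not by N.
No shorter string lies in the difference, and x is the lexicographically first length-1 string in L(M) \ L(N).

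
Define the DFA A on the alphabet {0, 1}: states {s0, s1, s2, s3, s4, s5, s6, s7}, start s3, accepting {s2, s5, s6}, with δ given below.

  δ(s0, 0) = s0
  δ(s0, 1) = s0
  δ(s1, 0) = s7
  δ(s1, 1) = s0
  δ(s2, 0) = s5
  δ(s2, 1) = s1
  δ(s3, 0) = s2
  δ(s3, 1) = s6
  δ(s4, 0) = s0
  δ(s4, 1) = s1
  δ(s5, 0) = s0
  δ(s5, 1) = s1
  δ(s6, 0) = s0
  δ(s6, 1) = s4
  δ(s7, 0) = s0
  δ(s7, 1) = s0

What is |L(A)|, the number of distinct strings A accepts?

The useful subgraph on states {s2, s3, s5, s6} is acyclic, so L(A) is finite; the longest accepting path visits 3 useful states, giving maximum string length 2.
Counting accepting paths from s3 by length: 2 of length 1, 1 of length 2. Total 3.

3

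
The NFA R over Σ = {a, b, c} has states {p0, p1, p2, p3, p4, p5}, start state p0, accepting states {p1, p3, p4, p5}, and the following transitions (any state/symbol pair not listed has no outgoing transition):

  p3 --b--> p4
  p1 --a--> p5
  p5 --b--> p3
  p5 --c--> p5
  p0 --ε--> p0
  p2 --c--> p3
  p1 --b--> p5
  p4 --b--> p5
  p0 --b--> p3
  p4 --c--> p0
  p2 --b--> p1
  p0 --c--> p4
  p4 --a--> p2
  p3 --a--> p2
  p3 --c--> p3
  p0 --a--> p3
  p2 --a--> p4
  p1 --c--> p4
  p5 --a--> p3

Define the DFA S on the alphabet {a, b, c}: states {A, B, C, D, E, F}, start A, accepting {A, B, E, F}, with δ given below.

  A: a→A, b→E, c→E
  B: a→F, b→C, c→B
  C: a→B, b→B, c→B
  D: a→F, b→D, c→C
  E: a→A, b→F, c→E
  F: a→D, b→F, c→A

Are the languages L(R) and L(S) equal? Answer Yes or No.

The string cba is accepted by R but rejected by S.
So L(R) ≠ L(S).

No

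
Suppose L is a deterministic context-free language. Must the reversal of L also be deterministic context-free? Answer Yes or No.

L = {c bⁿaⁿ : n≥0} ∪ {d b²ⁿaⁿ : n≥0} is a DCFL: the first symbol tells a deterministic PDA whether to pop one or two b's per a. Its reversal Lᴿ = {aⁿbⁿ c : n≥0} ∪ {aⁿb²ⁿ d : n≥0} is not. DCFLs are closed under right quotient by regular languages, and Lᴿ/{c, d} = {aⁿbⁿ : n≥0} ∪ {aⁿb²ⁿ : n≥0} — the standard context-free language accepted by no deterministic PDA (intuitively the machine would have to commit to a b-to-a ratio before the distinguishing marker arrives; formally, a DPDA for it would have a single run on aⁿb²ⁿ, accepting after the prefix aⁿbⁿ and accepting again after n more b's; an ordinary PDA that simulates it on a's and b's and, at any moment when it is accepting, may switch to reading only a fresh letter e while feeding each e to the simulation as a b, would accept aⁱbʲeᵏ (k≥1) exactly when both aⁱbʲ and aⁱbʲ⁺ᵏ are in the language, i.e. its language intersected with the regular set a*b*e⁺ would be exactly {aⁿbⁿeⁿ : n≥1} — impossible, since context-free languages are closed under intersection with regular sets and {aⁿbⁿeⁿ} is not context-free). So Lᴿ cannot be a DCFL.

No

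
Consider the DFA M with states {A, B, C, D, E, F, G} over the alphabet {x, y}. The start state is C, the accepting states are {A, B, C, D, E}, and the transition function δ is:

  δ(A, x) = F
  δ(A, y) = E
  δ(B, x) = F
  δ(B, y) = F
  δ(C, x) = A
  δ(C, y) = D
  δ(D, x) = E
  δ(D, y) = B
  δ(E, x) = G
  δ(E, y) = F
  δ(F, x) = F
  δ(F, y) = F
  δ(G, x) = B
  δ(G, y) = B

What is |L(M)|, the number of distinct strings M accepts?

The useful subgraph on states {A, B, C, D, E, G} is acyclic, so L(M) is finite; the longest accepting path visits 5 useful states, giving maximum string length 4.
Counting accepting paths from C by length: 1 of length 0, 2 of length 1, 3 of length 2, 4 of length 4. Total 10.

10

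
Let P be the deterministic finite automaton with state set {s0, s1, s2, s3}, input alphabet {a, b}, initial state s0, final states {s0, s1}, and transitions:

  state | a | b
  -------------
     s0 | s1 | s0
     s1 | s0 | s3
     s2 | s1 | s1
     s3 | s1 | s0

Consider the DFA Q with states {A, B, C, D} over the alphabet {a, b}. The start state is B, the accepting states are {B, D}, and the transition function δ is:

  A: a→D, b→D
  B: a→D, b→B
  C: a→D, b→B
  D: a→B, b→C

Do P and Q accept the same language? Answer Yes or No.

Yes

Exploring the product automaton P × Q from the start pair (s0, B), following both machines on each input symbol, reaches 3 state pairs: (s0, B), (s1, D), (s3, C).
P accepts in {s0, s1} and Q accepts in {B, D}. In every reachable pair the two components are either both accepting — (s0, B), (s1, D) — or both non-accepting, so no string is accepted by exactly one of the machines: L(P) \ L(Q) and L(Q) \ L(P) are both empty.
Hence every string is accepted by P iff it is accepted by Q, and the two languages coincide.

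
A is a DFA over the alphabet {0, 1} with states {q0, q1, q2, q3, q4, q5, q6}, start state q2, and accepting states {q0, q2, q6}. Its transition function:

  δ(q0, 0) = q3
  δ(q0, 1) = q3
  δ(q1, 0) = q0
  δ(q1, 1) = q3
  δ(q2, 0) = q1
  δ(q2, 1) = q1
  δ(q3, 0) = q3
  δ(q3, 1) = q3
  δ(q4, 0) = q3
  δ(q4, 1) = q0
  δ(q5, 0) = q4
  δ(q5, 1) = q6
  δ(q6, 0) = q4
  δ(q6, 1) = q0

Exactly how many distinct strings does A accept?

The useful subgraph on states {q0, q1, q2} is acyclic, so L(A) is finite; the longest accepting path visits 3 useful states, giving maximum string length 2.
Counting accepting paths from q2 by length: 1 of length 0, 2 of length 2. Total 3.

3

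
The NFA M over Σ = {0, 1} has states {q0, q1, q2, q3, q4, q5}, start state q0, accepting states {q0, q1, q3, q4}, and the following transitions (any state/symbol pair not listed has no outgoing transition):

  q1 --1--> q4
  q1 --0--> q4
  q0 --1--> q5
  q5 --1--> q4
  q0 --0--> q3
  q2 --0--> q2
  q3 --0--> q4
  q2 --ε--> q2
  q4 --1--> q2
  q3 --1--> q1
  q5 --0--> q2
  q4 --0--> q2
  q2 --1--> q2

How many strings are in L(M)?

7

The useful subgraph on states {q0, q1, q3, q4, q5} is acyclic, so L(M) is finite; the longest accepting path visits 4 useful states, giving maximum string length 3.
Counting accepting paths from q0 by length: 1 of length 0, 1 of length 1, 3 of length 2, 2 of length 3. Total 7.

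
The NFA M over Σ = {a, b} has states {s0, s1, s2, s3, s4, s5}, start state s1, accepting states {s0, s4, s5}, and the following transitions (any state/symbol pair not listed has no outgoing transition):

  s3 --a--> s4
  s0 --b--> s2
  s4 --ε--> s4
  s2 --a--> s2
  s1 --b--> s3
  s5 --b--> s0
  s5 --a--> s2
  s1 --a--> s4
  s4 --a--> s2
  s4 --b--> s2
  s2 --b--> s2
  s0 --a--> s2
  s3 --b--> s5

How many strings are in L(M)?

The useful subgraph on states {s0, s1, s3, s4, s5} is acyclic, so L(M) is finite; the longest accepting path visits 4 useful states, giving maximum string length 3.
Counting accepting paths from s1 by length: 1 of length 1, 2 of length 2, 1 of length 3. Total 4.

4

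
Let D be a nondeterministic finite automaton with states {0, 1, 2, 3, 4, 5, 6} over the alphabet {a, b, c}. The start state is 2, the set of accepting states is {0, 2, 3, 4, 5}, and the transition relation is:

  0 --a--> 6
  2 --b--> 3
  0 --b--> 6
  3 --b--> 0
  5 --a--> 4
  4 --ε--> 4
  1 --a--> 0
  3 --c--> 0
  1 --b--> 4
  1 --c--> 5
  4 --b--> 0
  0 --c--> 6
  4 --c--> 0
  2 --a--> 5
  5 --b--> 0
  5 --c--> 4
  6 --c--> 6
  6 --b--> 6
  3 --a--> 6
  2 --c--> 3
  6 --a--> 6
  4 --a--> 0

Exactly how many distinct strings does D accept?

17

The useful subgraph on states {0, 2, 3, 4, 5} is acyclic, so L(D) is finite; the longest accepting path visits 4 useful states, giving maximum string length 3.
Counting accepting paths from 2 by length: 1 of length 0, 3 of length 1, 7 of length 2, 6 of length 3. Total 17.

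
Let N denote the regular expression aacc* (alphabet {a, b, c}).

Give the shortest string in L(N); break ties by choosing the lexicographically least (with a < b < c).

By inspection of the expression, no string of length less than 3 matches, and aac is the lexicographically first match of length 3.

aac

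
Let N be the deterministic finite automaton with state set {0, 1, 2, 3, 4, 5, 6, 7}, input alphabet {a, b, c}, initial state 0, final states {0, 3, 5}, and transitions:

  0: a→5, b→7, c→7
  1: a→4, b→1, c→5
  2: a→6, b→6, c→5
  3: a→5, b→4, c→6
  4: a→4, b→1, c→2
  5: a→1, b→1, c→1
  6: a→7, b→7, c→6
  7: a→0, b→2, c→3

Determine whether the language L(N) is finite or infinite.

infinite

State 1 is reachable from the start and can reach an accepting state, and it lies on the cycle 1 → 1.
Traversing that cycle any number of times yields accepted strings of unbounded length, so the language is infinite.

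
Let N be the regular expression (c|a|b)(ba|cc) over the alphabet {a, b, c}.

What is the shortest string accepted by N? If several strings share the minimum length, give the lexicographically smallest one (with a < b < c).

aba

By inspection of the expression, no string of length less than 3 matches, and aba is the lexicographically first match of length 3.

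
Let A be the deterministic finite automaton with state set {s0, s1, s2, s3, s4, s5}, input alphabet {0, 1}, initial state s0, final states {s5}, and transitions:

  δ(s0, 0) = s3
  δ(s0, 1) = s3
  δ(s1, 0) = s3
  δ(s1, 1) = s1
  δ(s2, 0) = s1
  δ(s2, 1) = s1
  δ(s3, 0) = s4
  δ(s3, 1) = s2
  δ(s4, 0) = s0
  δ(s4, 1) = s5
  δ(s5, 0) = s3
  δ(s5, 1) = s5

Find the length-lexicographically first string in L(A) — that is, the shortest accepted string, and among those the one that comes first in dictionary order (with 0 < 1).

A breadth-first search from s0 reaches an accepting state first via the path s0 → s3 → s4 → s5 on input 001.
No string of length < 3 is accepted (BFS exhausts all shorter strings without reaching an accepting state), and 001 is the lexicographically least accepting string of length 3.

001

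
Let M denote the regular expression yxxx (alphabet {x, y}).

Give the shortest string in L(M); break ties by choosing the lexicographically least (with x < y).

yxxx

By inspection of the expression, no string of length less than 4 matches, and yxxx is the lexicographically first match of length 4.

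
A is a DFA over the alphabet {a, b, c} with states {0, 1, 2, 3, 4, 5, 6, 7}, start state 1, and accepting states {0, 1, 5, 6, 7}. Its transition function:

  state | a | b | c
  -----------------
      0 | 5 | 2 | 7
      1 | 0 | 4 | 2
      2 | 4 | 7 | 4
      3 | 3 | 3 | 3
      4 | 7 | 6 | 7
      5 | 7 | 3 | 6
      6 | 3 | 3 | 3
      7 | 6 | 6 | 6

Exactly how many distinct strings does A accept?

The useful subgraph on states {0, 1, 2, 4, 5, 6, 7} is acyclic, so L(A) is finite; the longest accepting path visits 6 useful states, giving maximum string length 5.
Counting accepting paths from 1 by length: 1 of length 0, 1 of length 1, 6 of length 2, 21 of length 3, 24 of length 4, 12 of length 5. Total 65.

65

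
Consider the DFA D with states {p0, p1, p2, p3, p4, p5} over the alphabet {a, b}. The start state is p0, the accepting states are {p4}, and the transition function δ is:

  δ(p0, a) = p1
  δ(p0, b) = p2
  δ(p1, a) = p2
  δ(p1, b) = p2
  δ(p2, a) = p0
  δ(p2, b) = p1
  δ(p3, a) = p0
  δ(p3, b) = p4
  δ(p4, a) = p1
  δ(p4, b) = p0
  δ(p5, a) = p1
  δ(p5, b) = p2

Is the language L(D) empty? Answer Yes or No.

Yes

The states reachable from the start state are {p0, p1, p2}.
None of the accepting states {p4} is reachable, so no string is accepted and L(D) = ∅.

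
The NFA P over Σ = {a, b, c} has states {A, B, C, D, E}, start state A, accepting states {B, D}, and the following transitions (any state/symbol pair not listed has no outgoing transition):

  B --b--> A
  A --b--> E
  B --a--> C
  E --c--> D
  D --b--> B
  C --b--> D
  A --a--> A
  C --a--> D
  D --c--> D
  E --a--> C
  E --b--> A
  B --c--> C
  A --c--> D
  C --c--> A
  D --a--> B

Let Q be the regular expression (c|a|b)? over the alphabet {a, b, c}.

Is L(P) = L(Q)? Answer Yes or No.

No

The string ac is accepted by P but rejected by Q.
So L(P) ≠ L(Q).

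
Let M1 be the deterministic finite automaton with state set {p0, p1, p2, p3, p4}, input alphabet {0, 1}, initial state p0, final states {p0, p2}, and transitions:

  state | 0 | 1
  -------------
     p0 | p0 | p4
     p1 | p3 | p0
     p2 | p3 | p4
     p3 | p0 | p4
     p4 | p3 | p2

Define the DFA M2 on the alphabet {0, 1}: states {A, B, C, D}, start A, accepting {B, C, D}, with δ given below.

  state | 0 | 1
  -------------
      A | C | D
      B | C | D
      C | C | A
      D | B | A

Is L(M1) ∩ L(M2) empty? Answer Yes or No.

No

The string 0 is accepted by both M1 and M2.
Hence L(M1) ∩ L(M2) ≠ ∅.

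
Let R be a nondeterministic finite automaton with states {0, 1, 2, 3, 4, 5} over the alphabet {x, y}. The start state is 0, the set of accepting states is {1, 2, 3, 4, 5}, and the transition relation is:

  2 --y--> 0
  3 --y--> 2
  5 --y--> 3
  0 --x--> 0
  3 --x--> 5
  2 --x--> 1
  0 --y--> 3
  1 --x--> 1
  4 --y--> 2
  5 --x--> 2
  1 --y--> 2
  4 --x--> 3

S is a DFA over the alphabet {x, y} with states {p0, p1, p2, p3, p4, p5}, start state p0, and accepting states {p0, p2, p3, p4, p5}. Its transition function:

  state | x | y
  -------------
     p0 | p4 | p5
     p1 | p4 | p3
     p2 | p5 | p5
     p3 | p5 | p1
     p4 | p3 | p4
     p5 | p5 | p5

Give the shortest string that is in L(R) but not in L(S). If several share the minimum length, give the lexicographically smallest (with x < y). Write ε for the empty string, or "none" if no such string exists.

xxy

The string xxy is accepted by R but not by S.
No shorter string lies in the difference, and xxy is the lexicographically first length-3 string in L(R) \ L(S).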